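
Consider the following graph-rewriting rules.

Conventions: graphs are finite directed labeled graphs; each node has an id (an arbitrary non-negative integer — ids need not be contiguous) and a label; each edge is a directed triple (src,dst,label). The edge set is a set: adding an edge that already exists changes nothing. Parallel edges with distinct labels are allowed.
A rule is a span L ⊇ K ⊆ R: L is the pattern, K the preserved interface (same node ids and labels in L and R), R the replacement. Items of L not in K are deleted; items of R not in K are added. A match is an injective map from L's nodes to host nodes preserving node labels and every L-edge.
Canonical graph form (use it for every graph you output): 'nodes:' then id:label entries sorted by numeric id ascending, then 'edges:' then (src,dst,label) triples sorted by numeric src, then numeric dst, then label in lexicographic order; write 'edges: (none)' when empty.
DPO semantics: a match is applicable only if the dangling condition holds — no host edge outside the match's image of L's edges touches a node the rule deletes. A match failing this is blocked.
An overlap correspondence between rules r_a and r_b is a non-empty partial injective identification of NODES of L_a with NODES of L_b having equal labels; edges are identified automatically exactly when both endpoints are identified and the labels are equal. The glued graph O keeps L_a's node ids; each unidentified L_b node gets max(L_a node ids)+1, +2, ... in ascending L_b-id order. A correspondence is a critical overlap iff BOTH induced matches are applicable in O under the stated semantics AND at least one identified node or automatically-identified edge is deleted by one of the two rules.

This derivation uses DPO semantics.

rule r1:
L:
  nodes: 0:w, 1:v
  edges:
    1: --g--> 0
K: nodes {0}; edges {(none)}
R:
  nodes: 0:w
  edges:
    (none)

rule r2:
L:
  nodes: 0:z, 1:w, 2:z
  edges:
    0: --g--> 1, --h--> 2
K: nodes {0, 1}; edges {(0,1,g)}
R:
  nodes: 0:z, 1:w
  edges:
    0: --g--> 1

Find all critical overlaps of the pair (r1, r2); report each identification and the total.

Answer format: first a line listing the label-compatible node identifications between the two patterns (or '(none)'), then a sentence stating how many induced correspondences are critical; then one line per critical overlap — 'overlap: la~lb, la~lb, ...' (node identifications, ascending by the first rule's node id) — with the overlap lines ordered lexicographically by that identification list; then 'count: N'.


label-compatible node identifications between L(r1) and L(r2): 0~1
0 of the induced correspondences are critical overlaps of r1 and r2.
count: 0


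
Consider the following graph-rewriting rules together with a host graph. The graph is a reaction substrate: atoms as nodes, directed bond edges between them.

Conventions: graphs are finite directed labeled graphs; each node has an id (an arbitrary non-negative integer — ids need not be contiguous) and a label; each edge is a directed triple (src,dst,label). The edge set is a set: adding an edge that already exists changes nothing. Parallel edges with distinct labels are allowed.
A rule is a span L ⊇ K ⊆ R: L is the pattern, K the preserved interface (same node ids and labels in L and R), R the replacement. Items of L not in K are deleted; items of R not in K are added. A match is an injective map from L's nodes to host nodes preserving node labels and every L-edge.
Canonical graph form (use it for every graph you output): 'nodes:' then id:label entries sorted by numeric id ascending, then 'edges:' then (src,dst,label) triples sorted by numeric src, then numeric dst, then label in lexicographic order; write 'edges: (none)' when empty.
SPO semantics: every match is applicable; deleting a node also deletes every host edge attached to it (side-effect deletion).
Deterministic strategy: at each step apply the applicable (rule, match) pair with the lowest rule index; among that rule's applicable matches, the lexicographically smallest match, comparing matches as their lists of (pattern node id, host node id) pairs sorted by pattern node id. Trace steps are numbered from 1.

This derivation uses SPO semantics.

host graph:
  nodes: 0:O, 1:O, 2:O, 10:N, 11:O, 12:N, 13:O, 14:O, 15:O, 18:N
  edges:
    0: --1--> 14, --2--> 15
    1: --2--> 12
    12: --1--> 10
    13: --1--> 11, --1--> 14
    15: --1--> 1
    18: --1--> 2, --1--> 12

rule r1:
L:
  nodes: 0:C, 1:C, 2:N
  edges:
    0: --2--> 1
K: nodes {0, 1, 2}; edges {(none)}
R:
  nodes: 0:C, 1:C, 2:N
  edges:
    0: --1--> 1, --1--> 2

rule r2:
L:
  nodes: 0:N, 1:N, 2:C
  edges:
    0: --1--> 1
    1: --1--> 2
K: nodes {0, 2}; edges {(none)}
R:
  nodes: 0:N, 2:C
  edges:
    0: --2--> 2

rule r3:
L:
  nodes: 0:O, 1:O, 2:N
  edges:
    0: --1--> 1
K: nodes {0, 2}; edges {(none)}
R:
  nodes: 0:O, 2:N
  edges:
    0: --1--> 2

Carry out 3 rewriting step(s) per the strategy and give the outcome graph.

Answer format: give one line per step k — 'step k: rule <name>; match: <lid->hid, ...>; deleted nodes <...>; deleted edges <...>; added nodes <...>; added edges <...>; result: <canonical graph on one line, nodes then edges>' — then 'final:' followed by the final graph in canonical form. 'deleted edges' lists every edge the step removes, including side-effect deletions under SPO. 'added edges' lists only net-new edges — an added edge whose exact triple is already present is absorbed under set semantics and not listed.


step 1: rule r3; match: 0->0, 1->14, 2->10; deleted nodes 14; deleted edges (0,14,1); (13,14,1); added nodes (none); added edges (0,10,1); result: nodes: 0:O, 1:O, 2:O, 10:N, 11:O, 12:N, 13:O, 15:O, 18:N edges: (0,10,1); (0,15,2); (1,12,2); (12,10,1); (13,11,1); (15,1,1); (18,2,1); (18,12,1)
step 2: rule r3; match: 0->13, 1->11, 2->10; deleted nodes 11; deleted edges (13,11,1); added nodes (none); added edges (13,10,1); result: nodes: 0:O, 1:O, 2:O, 10:N, 12:N, 13:O, 15:O, 18:N edges: (0,10,1); (0,15,2); (1,12,2); (12,10,1); (13,10,1); (15,1,1); (18,2,1); (18,12,1)
step 3: rule r3; match: 0->15, 1->1, 2->10; deleted nodes 1; deleted edges (1,12,2); (15,1,1); added nodes (none); added edges (15,10,1); result: nodes: 0:O, 2:O, 10:N, 12:N, 13:O, 15:O, 18:N edges: (0,10,1); (0,15,2); (12,10,1); (13,10,1); (15,10,1); (18,2,1); (18,12,1)
final:
nodes: 0:O, 2:O, 10:N, 12:N, 13:O, 15:O, 18:N
edges: (0,10,1); (0,15,2); (12,10,1); (13,10,1); (15,10,1); (18,2,1); (18,12,1)


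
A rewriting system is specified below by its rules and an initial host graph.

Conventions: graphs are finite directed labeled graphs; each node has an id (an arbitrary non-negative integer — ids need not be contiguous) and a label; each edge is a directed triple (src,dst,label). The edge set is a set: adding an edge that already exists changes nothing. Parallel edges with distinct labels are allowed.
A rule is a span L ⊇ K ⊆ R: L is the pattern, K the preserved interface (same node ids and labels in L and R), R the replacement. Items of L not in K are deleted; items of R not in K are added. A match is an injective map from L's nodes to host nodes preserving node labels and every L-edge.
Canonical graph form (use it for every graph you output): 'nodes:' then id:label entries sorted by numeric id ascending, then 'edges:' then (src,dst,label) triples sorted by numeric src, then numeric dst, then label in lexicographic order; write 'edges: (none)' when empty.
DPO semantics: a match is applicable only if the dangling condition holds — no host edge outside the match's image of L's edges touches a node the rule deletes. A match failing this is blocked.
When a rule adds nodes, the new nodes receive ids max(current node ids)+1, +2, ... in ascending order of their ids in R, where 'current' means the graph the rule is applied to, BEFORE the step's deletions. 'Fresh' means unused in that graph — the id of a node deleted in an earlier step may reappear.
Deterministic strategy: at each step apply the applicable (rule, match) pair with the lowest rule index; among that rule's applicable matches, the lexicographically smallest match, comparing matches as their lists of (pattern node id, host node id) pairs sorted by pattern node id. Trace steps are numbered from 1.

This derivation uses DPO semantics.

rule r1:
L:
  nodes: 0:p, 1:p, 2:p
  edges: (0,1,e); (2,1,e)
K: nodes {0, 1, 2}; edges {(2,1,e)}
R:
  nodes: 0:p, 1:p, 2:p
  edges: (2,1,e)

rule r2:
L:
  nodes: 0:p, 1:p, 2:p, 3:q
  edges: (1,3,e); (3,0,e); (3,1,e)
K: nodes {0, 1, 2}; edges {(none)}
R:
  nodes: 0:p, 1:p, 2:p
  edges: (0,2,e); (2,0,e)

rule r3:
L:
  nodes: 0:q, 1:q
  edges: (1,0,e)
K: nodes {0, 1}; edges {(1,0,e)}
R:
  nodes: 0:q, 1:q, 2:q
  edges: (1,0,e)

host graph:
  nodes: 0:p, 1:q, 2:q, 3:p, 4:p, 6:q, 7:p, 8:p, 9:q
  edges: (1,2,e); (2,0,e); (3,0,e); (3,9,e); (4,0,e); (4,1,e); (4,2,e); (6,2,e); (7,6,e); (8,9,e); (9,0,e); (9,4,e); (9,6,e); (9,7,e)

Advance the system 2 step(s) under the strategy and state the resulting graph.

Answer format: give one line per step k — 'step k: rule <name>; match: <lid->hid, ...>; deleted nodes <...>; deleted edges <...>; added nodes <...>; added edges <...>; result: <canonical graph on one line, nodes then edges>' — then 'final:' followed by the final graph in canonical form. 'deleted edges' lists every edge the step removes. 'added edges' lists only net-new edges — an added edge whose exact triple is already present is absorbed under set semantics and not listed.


step 1: rule r1; match: 0->3, 1->0, 2->4; deleted nodes (none); deleted edges (3,0,e); added nodes (none); added edges (none); result: nodes: 0:p, 1:q, 2:q, 3:p, 4:p, 6:q, 7:p, 8:p, 9:q edges: (1,2,e); (2,0,e); (3,9,e); (4,0,e); (4,1,e); (4,2,e); (6,2,e); (7,6,e); (8,9,e); (9,0,e); (9,4,e); (9,6,e); (9,7,e)
step 2: rule r3; match: 0->2, 1->1; deleted nodes (none); deleted edges (none); added nodes 10; added edges (none); result: nodes: 0:p, 1:q, 2:q, 3:p, 4:p, 6:q, 7:p, 8:p, 9:q, 10:q edges: (1,2,e); (2,0,e); (3,9,e); (4,0,e); (4,1,e); (4,2,e); (6,2,e); (7,6,e); (8,9,e); (9,0,e); (9,4,e); (9,6,e); (9,7,e)
final:
nodes: 0:p, 1:q, 2:q, 3:p, 4:p, 6:q, 7:p, 8:p, 9:q, 10:q
edges: (1,2,e); (2,0,e); (3,9,e); (4,0,e); (4,1,e); (4,2,e); (6,2,e); (7,6,e); (8,9,e); (9,0,e); (9,4,e); (9,6,e); (9,7,e)


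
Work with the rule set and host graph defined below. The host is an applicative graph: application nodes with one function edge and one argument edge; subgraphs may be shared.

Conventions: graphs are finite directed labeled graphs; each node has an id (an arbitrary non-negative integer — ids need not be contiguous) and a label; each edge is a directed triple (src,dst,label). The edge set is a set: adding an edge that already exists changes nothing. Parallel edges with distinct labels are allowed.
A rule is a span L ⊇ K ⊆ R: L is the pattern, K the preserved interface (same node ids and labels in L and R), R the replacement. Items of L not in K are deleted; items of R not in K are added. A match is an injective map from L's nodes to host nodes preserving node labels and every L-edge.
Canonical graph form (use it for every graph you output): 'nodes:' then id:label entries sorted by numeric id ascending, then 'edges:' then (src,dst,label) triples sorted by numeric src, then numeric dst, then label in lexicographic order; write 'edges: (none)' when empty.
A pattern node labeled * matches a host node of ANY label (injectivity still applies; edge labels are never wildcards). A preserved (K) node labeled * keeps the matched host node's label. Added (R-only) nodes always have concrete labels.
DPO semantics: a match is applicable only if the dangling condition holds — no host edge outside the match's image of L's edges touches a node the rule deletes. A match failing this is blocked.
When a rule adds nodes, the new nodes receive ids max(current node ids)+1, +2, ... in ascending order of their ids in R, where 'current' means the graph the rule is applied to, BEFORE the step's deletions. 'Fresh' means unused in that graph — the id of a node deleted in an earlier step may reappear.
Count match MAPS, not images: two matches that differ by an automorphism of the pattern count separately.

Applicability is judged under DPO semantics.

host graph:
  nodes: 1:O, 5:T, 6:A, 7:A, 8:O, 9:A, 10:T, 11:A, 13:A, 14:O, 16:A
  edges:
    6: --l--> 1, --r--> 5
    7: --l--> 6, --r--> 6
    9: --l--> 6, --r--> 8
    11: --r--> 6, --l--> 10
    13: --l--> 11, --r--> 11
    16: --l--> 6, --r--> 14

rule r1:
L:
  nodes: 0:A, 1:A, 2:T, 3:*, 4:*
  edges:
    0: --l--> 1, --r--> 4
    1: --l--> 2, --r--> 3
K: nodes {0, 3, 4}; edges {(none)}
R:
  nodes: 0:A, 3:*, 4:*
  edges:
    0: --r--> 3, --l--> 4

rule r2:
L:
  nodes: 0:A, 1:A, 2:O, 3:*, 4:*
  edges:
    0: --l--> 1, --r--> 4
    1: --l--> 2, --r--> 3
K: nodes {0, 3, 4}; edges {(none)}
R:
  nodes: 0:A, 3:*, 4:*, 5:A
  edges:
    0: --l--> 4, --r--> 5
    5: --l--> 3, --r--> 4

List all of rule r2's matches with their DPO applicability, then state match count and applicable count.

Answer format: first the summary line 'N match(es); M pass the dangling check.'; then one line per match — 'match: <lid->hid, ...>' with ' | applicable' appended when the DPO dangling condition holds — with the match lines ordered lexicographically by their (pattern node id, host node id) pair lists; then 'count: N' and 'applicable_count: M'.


2 match(es); 0 pass the dangling check.
match: 0->9, 1->6, 2->1, 3->5, 4->8
match: 0->16, 1->6, 2->1, 3->5, 4->14
count: 2
applicable_count: 0


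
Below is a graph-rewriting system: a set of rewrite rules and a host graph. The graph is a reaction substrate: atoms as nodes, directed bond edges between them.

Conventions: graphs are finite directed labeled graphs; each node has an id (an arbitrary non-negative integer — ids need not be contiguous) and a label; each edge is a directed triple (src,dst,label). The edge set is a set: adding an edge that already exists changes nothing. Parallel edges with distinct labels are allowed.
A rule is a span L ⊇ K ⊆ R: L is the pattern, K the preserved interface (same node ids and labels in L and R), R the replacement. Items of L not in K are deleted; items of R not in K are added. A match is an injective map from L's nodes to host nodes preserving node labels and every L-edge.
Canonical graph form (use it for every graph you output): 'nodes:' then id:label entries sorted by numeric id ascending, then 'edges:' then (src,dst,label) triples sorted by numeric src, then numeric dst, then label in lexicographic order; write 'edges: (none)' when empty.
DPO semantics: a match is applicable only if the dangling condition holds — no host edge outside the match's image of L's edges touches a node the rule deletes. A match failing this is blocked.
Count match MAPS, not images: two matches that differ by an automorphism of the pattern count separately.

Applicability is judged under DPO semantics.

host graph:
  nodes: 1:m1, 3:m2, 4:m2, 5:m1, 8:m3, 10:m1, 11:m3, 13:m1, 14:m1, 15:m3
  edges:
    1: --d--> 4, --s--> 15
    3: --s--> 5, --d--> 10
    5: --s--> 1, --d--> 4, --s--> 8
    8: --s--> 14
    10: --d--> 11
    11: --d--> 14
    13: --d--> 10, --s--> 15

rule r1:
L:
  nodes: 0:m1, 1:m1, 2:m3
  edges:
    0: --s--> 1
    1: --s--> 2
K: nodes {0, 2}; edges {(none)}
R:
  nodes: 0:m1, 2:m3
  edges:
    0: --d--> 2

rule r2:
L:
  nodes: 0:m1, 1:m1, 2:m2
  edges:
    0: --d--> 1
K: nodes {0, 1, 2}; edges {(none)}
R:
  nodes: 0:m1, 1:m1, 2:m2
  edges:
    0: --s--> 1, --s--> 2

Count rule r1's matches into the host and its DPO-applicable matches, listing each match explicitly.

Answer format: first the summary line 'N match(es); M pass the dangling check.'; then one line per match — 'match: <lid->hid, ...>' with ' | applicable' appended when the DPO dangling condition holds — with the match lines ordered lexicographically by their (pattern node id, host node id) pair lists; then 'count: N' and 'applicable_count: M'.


1 match(es); 0 pass the dangling check.
match: 0->5, 1->1, 2->15
count: 1
applicable_count: 0


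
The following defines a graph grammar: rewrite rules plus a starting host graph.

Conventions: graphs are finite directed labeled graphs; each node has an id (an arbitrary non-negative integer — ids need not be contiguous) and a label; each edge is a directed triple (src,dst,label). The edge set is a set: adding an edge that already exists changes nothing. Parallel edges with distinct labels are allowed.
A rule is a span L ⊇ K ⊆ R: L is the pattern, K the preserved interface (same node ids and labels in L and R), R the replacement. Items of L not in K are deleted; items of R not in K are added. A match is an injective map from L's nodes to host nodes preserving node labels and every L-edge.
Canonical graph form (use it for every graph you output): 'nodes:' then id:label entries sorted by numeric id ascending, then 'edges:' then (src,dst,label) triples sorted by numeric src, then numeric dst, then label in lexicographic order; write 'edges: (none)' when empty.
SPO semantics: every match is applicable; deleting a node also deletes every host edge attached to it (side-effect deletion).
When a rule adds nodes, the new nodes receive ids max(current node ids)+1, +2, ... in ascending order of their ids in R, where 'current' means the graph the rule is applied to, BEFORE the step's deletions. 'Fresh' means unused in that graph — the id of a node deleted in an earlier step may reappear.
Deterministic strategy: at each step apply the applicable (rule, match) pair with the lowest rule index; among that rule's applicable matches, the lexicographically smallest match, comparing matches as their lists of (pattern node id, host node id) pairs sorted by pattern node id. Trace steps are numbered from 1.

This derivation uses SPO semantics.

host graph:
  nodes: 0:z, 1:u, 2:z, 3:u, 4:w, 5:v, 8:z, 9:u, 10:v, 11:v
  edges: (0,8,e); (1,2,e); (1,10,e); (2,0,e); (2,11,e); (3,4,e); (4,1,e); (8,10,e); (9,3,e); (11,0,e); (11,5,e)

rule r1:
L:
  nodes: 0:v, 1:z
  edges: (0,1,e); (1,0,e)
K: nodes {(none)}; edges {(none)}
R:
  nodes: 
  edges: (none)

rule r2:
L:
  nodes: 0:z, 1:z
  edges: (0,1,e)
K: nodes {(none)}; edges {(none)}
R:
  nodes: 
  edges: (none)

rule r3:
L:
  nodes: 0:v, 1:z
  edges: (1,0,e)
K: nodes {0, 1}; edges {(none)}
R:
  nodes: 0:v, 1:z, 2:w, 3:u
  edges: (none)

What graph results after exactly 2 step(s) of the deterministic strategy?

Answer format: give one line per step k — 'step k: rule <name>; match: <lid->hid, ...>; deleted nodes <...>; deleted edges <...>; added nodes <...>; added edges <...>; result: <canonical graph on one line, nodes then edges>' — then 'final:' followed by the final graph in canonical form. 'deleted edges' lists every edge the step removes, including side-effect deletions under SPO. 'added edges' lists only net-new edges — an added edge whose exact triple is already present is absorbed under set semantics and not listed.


step 1: rule r2; match: 0->0, 1->8; deleted nodes 0, 8; deleted edges (0,8,e); (2,0,e); (8,10,e); (11,0,e); added nodes (none); added edges (none); result: nodes: 1:u, 2:z, 3:u, 4:w, 5:v, 9:u, 10:v, 11:v edges: (1,2,e); (1,10,e); (2,11,e); (3,4,e); (4,1,e); (9,3,e); (11,5,e)
step 2: rule r3; match: 0->11, 1->2; deleted nodes (none); deleted edges (2,11,e); added nodes 12, 13; added edges (none); result: nodes: 1:u, 2:z, 3:u, 4:w, 5:v, 9:u, 10:v, 11:v, 12:w, 13:u edges: (1,2,e); (1,10,e); (3,4,e); (4,1,e); (9,3,e); (11,5,e)
final:
nodes: 1:u, 2:z, 3:u, 4:w, 5:v, 9:u, 10:v, 11:v, 12:w, 13:u
edges: (1,2,e); (1,10,e); (3,4,e); (4,1,e); (9,3,e); (11,5,e)


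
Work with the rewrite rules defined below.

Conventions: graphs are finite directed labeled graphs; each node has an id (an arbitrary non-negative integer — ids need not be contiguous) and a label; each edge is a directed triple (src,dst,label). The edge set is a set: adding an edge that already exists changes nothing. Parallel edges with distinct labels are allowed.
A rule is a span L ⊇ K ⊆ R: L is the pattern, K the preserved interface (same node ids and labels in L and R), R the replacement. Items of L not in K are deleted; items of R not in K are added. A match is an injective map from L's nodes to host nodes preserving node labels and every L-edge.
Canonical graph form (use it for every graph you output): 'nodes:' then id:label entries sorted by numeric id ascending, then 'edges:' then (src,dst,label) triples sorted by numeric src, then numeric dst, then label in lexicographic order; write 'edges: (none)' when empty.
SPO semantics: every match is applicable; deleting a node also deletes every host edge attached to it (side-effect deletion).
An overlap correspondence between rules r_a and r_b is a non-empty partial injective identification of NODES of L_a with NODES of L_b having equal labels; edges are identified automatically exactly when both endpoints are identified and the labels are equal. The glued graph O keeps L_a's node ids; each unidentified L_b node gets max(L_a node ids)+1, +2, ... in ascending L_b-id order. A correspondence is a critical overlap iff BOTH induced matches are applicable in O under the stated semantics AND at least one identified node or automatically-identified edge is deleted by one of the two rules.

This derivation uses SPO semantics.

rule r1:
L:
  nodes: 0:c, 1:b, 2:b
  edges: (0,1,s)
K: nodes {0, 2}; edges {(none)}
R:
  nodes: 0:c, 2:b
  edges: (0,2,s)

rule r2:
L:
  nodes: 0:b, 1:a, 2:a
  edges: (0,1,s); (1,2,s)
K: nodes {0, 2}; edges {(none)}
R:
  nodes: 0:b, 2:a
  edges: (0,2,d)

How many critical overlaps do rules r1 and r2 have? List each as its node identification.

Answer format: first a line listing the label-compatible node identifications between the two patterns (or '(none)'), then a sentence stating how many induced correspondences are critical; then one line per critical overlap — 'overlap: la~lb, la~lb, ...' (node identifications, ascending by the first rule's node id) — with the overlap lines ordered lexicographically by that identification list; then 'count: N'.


label-compatible node identifications between L(r1) and L(r2): 1~0, 2~0
1 of the induced correspondences is a critical overlap of r1 and r2.
overlap: 1~0
count: 1


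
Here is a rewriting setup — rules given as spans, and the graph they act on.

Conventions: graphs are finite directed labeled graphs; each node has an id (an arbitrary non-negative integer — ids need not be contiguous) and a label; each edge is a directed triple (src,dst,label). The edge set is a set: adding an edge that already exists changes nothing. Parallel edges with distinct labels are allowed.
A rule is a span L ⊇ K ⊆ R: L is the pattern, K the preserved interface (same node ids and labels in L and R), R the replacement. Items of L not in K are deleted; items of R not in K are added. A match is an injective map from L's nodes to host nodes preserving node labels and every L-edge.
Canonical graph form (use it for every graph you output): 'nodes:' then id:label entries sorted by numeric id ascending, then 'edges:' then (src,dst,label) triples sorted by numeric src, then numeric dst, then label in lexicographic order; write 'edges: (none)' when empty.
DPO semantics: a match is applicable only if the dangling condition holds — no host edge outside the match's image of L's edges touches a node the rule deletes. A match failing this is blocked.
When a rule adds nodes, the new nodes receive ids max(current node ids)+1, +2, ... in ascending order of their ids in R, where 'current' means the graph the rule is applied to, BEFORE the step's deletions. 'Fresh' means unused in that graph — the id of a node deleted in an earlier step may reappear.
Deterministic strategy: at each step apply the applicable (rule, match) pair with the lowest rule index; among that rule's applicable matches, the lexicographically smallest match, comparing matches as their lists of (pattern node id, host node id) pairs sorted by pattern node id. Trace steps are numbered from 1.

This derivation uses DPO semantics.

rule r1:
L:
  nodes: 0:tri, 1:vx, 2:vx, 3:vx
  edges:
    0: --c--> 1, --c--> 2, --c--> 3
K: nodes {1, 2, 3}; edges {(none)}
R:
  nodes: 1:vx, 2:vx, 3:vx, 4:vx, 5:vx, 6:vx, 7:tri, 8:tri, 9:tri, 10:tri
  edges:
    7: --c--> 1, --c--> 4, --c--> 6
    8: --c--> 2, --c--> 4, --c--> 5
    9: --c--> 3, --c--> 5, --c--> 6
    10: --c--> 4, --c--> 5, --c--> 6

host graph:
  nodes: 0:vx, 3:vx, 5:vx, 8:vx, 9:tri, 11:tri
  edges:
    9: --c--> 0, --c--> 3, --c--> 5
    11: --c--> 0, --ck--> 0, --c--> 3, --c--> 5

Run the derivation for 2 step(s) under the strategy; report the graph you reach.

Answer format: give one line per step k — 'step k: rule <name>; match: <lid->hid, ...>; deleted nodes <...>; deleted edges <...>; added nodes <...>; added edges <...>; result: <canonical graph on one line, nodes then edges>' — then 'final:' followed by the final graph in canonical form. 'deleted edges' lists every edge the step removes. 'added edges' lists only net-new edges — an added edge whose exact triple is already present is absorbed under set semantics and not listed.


step 1: rule r1; match: 0->9, 1->0, 2->3, 3->5; deleted nodes 9; deleted edges (9,0,c); (9,3,c); (9,5,c); added nodes 12, 13, 14, 15, 16, 17, 18; added edges (15,0,c); (15,12,c); (15,14,c); (16,3,c); (16,12,c); (16,13,c); (17,5,c); (17,13,c); (17,14,c); (18,12,c); (18,13,c); (18,14,c); result: nodes: 0:vx, 3:vx, 5:vx, 8:vx, 11:tri, 12:vx, 13:vx, 14:vx, 15:tri, 16:tri, 17:tri, 18:tri edges: (11,0,c); (11,0,ck); (11,3,c); (11,5,c); (15,0,c); (15,12,c); (15,14,c); (16,3,c); (16,12,c); (16,13,c); (17,5,c); (17,13,c); (17,14,c); (18,12,c); (18,13,c); (18,14,c)
step 2: rule r1; match: 0->15, 1->0, 2->12, 3->14; deleted nodes 15; deleted edges (15,0,c); (15,12,c); (15,14,c); added nodes 19, 20, 21, 22, 23, 24, 25; added edges (22,0,c); (22,19,c); (22,21,c); (23,12,c); (23,19,c); (23,20,c); (24,14,c); (24,20,c); (24,21,c); (25,19,c); (25,20,c); (25,21,c); result: nodes: 0:vx, 3:vx, 5:vx, 8:vx, 11:tri, 12:vx, 13:vx, 14:vx, 16:tri, 17:tri, 18:tri, 19:vx, 20:vx, 21:vx, 22:tri, 23:tri, 24:tri, 25:tri edges: (11,0,c); (11,0,ck); (11,3,c); (11,5,c); (16,3,c); (16,12,c); (16,13,c); (17,5,c); (17,13,c); (17,14,c); (18,12,c); (18,13,c); (18,14,c); (22,0,c); (22,19,c); (22,21,c); (23,12,c); (23,19,c); (23,20,c); (24,14,c); (24,20,c); (24,21,c); (25,19,c); (25,20,c); (25,21,c)
final:
nodes: 0:vx, 3:vx, 5:vx, 8:vx, 11:tri, 12:vx, 13:vx, 14:vx, 16:tri, 17:tri, 18:tri, 19:vx, 20:vx, 21:vx, 22:tri, 23:tri, 24:tri, 25:tri
edges: (11,0,c); (11,0,ck); (11,3,c); (11,5,c); (16,3,c); (16,12,c); (16,13,c); (17,5,c); (17,13,c); (17,14,c); (18,12,c); (18,13,c); (18,14,c); (22,0,c); (22,19,c); (22,21,c); (23,12,c); (23,19,c); (23,20,c); (24,14,c); (24,20,c); (24,21,c); (25,19,c); (25,20,c); (25,21,c)


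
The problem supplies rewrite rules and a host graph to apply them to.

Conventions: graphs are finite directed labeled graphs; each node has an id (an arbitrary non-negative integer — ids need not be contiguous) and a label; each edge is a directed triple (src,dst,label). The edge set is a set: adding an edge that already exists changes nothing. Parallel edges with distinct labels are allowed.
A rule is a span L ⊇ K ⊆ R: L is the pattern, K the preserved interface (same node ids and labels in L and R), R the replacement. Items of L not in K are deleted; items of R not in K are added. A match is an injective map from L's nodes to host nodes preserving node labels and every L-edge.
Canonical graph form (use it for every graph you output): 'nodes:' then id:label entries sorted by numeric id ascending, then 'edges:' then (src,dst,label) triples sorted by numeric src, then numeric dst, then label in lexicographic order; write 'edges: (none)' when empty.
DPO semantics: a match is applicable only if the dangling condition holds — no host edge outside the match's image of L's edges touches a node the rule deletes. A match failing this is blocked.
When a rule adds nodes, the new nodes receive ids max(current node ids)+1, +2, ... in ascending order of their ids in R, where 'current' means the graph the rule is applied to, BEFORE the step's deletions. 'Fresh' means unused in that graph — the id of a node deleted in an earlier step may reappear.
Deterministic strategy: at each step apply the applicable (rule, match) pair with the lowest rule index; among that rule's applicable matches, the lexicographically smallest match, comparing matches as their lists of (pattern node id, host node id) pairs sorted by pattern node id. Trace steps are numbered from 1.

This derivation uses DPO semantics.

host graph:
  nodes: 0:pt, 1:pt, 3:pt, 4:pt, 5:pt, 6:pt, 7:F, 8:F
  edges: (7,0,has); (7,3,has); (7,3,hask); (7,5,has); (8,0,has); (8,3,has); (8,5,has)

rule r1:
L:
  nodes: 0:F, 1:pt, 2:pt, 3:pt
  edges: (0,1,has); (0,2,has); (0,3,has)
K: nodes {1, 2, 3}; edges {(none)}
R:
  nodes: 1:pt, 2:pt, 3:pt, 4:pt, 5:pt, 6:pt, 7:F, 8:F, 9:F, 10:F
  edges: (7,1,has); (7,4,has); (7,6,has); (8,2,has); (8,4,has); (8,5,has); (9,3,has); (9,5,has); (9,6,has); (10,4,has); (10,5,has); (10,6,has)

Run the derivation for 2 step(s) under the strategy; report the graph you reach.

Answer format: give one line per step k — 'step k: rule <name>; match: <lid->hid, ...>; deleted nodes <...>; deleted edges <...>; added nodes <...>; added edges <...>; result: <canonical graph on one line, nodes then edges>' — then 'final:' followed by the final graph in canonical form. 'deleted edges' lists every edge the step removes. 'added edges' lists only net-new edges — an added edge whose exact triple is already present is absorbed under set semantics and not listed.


step 1: rule r1; match: 0->8, 1->0, 2->3, 3->5; deleted nodes 8; deleted edges (8,0,has); (8,3,has); (8,5,has); added nodes 9, 10, 11, 12, 13, 14, 15; added edges (12,0,has); (12,9,has); (12,11,has); (13,3,has); (13,9,has); (13,10,has); (14,5,has); (14,10,has); (14,11,has); (15,9,has); (15,10,has); (15,11,has); result: nodes: 0:pt, 1:pt, 3:pt, 4:pt, 5:pt, 6:pt, 7:F, 9:pt, 10:pt, 11:pt, 12:F, 13:F, 14:F, 15:F edges: (7,0,has); (7,3,has); (7,3,hask); (7,5,has); (12,0,has); (12,9,has); (12,11,has); (13,3,has); (13,9,has); (13,10,has); (14,5,has); (14,10,has); (14,11,has); (15,9,has); (15,10,has); (15,11,has)
step 2: rule r1; match: 0->12, 1->0, 2->9, 3->11; deleted nodes 12; deleted edges (12,0,has); (12,9,has); (12,11,has); added nodes 16, 17, 18, 19, 20, 21, 22; added edges (19,0,has); (19,16,has); (19,18,has); (20,9,has); (20,16,has); (20,17,has); (21,11,has); (21,17,has); (21,18,has); (22,16,has); (22,17,has); (22,18,has); result: nodes: 0:pt, 1:pt, 3:pt, 4:pt, 5:pt, 6:pt, 7:F, 9:pt, 10:pt, 11:pt, 13:F, 14:F, 15:F, 16:pt, 17:pt, 18:pt, 19:F, 20:F, 21:F, 22:F edges: (7,0,has); (7,3,has); (7,3,hask); (7,5,has); (13,3,has); (13,9,has); (13,10,has); (14,5,has); (14,10,has); (14,11,has); (15,9,has); (15,10,has); (15,11,has); (19,0,has); (19,16,has); (19,18,has); (20,9,has); (20,16,has); (20,17,has); (21,11,has); (21,17,has); (21,18,has); (22,16,has); (22,17,has); (22,18,has)
final:
nodes: 0:pt, 1:pt, 3:pt, 4:pt, 5:pt, 6:pt, 7:F, 9:pt, 10:pt, 11:pt, 13:F, 14:F, 15:F, 16:pt, 17:pt, 18:pt, 19:F, 20:F, 21:F, 22:F
edges: (7,0,has); (7,3,has); (7,3,hask); (7,5,has); (13,3,has); (13,9,has); (13,10,has); (14,5,has); (14,10,has); (14,11,has); (15,9,has); (15,10,has); (15,11,has); (19,0,has); (19,16,has); (19,18,has); (20,9,has); (20,16,has); (20,17,has); (21,11,has); (21,17,has); (21,18,has); (22,16,has); (22,17,has); (22,18,has)


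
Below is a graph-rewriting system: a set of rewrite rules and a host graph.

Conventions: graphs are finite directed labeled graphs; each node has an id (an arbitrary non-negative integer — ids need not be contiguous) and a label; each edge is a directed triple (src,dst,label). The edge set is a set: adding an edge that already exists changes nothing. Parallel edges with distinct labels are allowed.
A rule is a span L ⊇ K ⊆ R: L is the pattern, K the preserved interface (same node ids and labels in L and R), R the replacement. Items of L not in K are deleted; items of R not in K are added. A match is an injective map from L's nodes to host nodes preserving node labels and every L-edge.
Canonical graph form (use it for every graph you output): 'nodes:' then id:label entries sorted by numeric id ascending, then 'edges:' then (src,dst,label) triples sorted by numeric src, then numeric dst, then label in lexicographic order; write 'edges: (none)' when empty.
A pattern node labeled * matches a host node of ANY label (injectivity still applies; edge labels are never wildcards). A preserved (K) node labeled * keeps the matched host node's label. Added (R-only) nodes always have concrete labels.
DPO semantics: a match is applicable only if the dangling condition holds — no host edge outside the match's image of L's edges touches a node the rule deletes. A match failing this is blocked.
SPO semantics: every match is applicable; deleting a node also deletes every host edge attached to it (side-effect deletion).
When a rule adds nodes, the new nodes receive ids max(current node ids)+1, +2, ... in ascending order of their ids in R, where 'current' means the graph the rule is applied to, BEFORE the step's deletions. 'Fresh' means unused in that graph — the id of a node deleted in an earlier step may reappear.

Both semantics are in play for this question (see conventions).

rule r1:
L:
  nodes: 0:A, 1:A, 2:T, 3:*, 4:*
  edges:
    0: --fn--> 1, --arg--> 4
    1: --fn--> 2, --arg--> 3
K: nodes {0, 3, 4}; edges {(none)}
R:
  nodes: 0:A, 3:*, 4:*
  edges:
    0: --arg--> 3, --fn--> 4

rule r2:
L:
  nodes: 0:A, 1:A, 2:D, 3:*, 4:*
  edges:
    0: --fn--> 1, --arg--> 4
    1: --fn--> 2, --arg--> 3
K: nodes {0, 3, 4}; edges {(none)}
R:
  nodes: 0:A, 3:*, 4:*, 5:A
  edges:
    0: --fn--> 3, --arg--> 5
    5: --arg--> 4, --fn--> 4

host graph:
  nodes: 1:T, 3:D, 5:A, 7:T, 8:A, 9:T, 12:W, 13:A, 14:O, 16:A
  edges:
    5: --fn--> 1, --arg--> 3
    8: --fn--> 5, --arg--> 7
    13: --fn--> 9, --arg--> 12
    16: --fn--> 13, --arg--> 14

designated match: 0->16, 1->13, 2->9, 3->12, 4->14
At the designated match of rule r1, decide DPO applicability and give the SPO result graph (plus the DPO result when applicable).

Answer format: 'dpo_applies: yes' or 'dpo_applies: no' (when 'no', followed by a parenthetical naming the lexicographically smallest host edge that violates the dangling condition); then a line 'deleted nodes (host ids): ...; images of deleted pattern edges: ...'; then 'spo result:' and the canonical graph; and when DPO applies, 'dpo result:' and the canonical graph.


dpo_applies: yes
deleted nodes (host ids): 9, 13; images of deleted pattern edges: (13,9,fn); (13,12,arg); (16,13,fn); (16,14,arg)
spo result:
nodes: 1:T, 3:D, 5:A, 7:T, 8:A, 12:W, 14:O, 16:A
edges: (5,1,fn); (5,3,arg); (8,5,fn); (8,7,arg); (16,12,arg); (16,14,fn)
dpo result:
nodes: 1:T, 3:D, 5:A, 7:T, 8:A, 12:W, 14:O, 16:A
edges: (5,1,fn); (5,3,arg); (8,5,fn); (8,7,arg); (16,12,arg); (16,14,fn)


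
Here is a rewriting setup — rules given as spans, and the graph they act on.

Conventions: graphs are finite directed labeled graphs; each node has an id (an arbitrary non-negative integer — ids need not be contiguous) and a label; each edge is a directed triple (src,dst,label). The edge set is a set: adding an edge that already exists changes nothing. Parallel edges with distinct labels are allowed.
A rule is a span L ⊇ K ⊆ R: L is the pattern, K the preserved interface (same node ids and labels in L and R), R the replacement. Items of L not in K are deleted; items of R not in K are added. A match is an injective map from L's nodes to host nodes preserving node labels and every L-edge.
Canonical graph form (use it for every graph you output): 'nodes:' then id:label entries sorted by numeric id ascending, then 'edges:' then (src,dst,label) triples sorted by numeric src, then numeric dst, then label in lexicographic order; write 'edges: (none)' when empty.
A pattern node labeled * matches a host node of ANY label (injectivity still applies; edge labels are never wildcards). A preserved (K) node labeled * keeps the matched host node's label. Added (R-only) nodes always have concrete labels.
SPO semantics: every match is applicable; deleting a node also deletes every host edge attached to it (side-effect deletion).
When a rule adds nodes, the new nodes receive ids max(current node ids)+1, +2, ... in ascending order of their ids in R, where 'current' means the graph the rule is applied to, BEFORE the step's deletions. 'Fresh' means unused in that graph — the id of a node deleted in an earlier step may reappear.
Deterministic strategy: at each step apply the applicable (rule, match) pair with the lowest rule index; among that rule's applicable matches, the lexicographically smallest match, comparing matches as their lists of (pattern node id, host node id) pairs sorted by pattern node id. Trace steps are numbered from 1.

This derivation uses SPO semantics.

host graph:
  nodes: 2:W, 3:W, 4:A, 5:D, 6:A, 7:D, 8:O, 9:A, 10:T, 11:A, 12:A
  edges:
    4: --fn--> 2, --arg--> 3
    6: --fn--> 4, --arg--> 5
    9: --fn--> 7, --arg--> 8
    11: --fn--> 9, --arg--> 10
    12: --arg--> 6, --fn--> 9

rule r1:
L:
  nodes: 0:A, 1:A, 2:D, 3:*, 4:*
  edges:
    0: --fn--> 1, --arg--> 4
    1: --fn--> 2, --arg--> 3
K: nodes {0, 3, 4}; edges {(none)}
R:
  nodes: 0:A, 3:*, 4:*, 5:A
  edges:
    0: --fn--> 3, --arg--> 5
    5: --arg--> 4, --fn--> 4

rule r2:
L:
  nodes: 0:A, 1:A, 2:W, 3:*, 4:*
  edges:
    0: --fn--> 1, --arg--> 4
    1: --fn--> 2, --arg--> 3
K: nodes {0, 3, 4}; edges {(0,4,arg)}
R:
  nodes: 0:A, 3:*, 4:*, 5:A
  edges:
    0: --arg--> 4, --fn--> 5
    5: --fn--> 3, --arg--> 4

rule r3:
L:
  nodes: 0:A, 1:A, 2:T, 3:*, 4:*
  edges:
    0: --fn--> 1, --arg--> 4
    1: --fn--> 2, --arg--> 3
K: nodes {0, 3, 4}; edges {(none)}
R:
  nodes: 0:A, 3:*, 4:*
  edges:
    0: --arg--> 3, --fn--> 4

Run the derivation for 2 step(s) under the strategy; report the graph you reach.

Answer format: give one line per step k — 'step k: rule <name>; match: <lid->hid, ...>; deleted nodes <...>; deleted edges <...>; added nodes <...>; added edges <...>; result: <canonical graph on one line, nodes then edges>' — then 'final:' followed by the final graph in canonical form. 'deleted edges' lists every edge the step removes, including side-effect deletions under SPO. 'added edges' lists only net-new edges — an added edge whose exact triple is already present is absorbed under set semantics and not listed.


step 1: rule r1; match: 0->11, 1->9, 2->7, 3->8, 4->10; deleted nodes 7, 9; deleted edges (9,7,fn); (9,8,arg); (11,9,fn); (11,10,arg); (12,9,fn); added nodes 13; added edges (11,8,fn); (11,13,arg); (13,10,arg); (13,10,fn); result: nodes: 2:W, 3:W, 4:A, 5:D, 6:A, 8:O, 10:T, 11:A, 12:A, 13:A edges: (4,2,fn); (4,3,arg); (6,4,fn); (6,5,arg); (11,8,fn); (11,13,arg); (12,6,arg); (13,10,arg); (13,10,fn)
step 2: rule r2; match: 0->6, 1->4, 2->2, 3->3, 4->5; deleted nodes 2, 4; deleted edges (4,2,fn); (4,3,arg); (6,4,fn); added nodes 14; added edges (6,14,fn); (14,3,fn); (14,5,arg); result: nodes: 3:W, 5:D, 6:A, 8:O, 10:T, 11:A, 12:A, 13:A, 14:A edges: (6,5,arg); (6,14,fn); (11,8,fn); (11,13,arg); (12,6,arg); (13,10,arg); (13,10,fn); (14,3,fn); (14,5,arg)
final:
nodes: 3:W, 5:D, 6:A, 8:O, 10:T, 11:A, 12:A, 13:A, 14:A
edges: (6,5,arg); (6,14,fn); (11,8,fn); (11,13,arg); (12,6,arg); (13,10,arg); (13,10,fn); (14,3,fn); (14,5,arg)


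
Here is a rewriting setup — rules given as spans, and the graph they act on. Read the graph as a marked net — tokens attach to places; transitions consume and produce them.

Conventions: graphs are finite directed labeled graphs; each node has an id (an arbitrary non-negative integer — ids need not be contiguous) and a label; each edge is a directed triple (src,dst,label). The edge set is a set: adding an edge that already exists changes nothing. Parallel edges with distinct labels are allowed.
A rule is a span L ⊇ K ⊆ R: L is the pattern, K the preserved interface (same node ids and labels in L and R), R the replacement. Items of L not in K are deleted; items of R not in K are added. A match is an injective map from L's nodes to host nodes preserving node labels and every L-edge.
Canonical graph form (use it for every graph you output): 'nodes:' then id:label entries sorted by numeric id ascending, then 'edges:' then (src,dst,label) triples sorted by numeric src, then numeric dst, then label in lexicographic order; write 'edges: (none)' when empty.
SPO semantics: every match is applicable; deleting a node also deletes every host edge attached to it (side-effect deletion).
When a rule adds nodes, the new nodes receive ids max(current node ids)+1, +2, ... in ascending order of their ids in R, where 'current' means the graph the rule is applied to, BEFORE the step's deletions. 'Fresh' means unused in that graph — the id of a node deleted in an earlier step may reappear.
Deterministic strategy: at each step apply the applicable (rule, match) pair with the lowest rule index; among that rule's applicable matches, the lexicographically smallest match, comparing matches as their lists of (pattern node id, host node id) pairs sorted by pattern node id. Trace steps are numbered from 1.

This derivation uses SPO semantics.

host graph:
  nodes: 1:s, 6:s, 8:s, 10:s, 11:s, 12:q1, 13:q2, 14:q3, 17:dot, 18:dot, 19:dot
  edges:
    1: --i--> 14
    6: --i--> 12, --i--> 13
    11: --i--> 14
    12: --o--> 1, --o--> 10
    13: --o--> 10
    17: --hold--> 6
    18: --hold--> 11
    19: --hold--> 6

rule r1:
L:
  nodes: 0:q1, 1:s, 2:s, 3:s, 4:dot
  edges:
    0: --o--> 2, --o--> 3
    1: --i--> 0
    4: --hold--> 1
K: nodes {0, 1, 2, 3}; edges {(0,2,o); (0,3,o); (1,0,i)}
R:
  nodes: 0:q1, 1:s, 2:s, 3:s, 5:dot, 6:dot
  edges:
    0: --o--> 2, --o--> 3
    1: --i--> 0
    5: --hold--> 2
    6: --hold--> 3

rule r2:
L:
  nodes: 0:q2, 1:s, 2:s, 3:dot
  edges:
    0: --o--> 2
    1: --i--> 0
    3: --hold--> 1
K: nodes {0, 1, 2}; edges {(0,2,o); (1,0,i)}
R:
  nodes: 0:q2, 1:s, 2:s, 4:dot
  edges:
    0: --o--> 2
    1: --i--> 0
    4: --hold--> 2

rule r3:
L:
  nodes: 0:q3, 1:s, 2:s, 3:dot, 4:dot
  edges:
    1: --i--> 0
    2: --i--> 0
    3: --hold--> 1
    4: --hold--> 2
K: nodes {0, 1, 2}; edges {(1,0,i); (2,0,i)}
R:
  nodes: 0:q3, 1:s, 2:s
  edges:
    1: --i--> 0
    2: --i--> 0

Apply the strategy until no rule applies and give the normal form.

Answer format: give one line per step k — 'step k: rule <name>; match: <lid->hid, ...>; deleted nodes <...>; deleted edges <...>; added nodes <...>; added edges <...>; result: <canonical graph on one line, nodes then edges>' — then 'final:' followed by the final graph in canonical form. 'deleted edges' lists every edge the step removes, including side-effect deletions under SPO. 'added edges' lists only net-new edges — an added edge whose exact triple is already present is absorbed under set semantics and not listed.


step 1: rule r1; match: 0->12, 1->6, 2->1, 3->10, 4->17; deleted nodes 17; deleted edges (17,6,hold); added nodes 20, 21; added edges (20,1,hold); (21,10,hold); result: nodes: 1:s, 6:s, 8:s, 10:s, 11:s, 12:q1, 13:q2, 14:q3, 18:dot, 19:dot, 20:dot, 21:dot edges: (1,14,i); (6,12,i); (6,13,i); (11,14,i); (12,1,o); (12,10,o); (13,10,o); (18,11,hold); (19,6,hold); (20,1,hold); (21,10,hold)
step 2: rule r1; match: 0->12, 1->6, 2->1, 3->10, 4->19; deleted nodes 19; deleted edges (19,6,hold); added nodes 22, 23; added edges (22,1,hold); (23,10,hold); result: nodes: 1:s, 6:s, 8:s, 10:s, 11:s, 12:q1, 13:q2, 14:q3, 18:dot, 20:dot, 21:dot, 22:dot, 23:dot edges: (1,14,i); (6,12,i); (6,13,i); (11,14,i); (12,1,o); (12,10,o); (13,10,o); (18,11,hold); (20,1,hold); (21,10,hold); (22,1,hold); (23,10,hold)
step 3: rule r3; match: 0->14, 1->1, 2->11, 3->20, 4->18; deleted nodes 18, 20; deleted edges (18,11,hold); (20,1,hold); added nodes (none); added edges (none); result: nodes: 1:s, 6:s, 8:s, 10:s, 11:s, 12:q1, 13:q2, 14:q3, 21:dot, 22:dot, 23:dot edges: (1,14,i); (6,12,i); (6,13,i); (11,14,i); (12,1,o); (12,10,o); (13,10,o); (21,10,hold); (22,1,hold); (23,10,hold)
final:
nodes: 1:s, 6:s, 8:s, 10:s, 11:s, 12:q1, 13:q2, 14:q3, 21:dot, 22:dot, 23:dot
edges: (1,14,i); (6,12,i); (6,13,i); (11,14,i); (12,1,o); (12,10,o); (13,10,o); (21,10,hold); (22,1,hold); (23,10,hold)
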